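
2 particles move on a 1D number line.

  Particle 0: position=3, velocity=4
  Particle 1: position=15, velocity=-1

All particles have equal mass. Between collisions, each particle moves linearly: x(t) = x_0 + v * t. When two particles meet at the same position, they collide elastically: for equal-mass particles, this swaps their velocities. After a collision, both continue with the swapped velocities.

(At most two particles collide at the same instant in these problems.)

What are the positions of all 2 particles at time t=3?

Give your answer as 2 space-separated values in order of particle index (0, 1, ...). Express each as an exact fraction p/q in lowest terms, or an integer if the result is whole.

Answer: 12 15

Derivation:
Collision at t=12/5: particles 0 and 1 swap velocities; positions: p0=63/5 p1=63/5; velocities now: v0=-1 v1=4
Advance to t=3 (no further collisions before then); velocities: v0=-1 v1=4; positions = 12 15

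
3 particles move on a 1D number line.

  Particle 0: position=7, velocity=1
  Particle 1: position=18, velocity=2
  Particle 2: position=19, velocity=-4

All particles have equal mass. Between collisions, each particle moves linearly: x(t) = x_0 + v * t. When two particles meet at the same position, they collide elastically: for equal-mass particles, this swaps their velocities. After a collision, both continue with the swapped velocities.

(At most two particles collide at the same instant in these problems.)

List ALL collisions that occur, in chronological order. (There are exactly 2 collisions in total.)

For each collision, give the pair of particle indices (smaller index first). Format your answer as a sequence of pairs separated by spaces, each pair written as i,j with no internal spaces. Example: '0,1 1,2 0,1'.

Answer: 1,2 0,1

Derivation:
Collision at t=1/6: particles 1 and 2 swap velocities; positions: p0=43/6 p1=55/3 p2=55/3; velocities now: v0=1 v1=-4 v2=2
Collision at t=12/5: particles 0 and 1 swap velocities; positions: p0=47/5 p1=47/5 p2=114/5; velocities now: v0=-4 v1=1 v2=2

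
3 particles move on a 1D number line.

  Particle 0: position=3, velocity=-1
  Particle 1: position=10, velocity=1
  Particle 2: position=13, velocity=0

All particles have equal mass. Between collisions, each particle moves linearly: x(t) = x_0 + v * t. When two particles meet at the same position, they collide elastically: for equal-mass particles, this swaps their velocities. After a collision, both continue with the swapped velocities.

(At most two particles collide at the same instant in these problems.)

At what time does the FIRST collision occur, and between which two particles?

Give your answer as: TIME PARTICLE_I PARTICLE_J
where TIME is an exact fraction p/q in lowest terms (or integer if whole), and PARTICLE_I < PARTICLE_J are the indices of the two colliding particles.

Pair (0,1): pos 3,10 vel -1,1 -> not approaching (rel speed -2 <= 0)
Pair (1,2): pos 10,13 vel 1,0 -> gap=3, closing at 1/unit, collide at t=3
Earliest collision: t=3 between 1 and 2

Answer: 3 1 2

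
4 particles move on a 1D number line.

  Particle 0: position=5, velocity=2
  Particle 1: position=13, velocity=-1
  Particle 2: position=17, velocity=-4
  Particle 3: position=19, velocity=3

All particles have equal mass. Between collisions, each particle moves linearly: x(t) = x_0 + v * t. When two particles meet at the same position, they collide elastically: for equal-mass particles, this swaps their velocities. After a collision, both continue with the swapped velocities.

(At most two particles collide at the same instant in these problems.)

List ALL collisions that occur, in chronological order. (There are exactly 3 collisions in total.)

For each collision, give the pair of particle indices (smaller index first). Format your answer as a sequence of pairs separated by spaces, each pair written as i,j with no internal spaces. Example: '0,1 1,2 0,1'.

Collision at t=4/3: particles 1 and 2 swap velocities; positions: p0=23/3 p1=35/3 p2=35/3 p3=23; velocities now: v0=2 v1=-4 v2=-1 v3=3
Collision at t=2: particles 0 and 1 swap velocities; positions: p0=9 p1=9 p2=11 p3=25; velocities now: v0=-4 v1=2 v2=-1 v3=3
Collision at t=8/3: particles 1 and 2 swap velocities; positions: p0=19/3 p1=31/3 p2=31/3 p3=27; velocities now: v0=-4 v1=-1 v2=2 v3=3

Answer: 1,2 0,1 1,2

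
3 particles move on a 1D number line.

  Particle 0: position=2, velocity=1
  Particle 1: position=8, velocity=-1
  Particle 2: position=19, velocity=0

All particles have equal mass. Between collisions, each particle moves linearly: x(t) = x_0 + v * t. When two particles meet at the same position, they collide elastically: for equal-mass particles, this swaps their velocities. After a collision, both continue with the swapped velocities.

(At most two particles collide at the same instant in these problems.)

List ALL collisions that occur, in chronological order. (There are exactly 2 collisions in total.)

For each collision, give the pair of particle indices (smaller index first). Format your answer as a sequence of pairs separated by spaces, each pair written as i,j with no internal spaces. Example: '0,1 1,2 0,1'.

Collision at t=3: particles 0 and 1 swap velocities; positions: p0=5 p1=5 p2=19; velocities now: v0=-1 v1=1 v2=0
Collision at t=17: particles 1 and 2 swap velocities; positions: p0=-9 p1=19 p2=19; velocities now: v0=-1 v1=0 v2=1

Answer: 0,1 1,2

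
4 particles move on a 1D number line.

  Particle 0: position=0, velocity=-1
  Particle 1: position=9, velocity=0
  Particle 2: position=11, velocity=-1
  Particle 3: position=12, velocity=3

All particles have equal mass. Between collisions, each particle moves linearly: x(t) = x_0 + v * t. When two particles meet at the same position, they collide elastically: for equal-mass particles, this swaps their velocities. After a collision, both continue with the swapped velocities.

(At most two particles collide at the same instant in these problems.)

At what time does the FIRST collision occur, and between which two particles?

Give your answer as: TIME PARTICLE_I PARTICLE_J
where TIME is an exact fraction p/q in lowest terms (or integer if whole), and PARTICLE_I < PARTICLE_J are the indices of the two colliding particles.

Pair (0,1): pos 0,9 vel -1,0 -> not approaching (rel speed -1 <= 0)
Pair (1,2): pos 9,11 vel 0,-1 -> gap=2, closing at 1/unit, collide at t=2
Pair (2,3): pos 11,12 vel -1,3 -> not approaching (rel speed -4 <= 0)
Earliest collision: t=2 between 1 and 2

Answer: 2 1 2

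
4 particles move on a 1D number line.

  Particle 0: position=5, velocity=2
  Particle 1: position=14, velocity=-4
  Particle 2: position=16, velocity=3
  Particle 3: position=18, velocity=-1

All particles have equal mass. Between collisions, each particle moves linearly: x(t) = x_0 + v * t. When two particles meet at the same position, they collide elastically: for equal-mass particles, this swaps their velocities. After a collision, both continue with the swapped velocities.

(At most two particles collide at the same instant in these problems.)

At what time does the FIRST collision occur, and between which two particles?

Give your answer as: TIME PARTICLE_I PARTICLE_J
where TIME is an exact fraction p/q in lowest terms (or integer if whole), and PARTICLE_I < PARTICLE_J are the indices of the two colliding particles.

Answer: 1/2 2 3

Derivation:
Pair (0,1): pos 5,14 vel 2,-4 -> gap=9, closing at 6/unit, collide at t=3/2
Pair (1,2): pos 14,16 vel -4,3 -> not approaching (rel speed -7 <= 0)
Pair (2,3): pos 16,18 vel 3,-1 -> gap=2, closing at 4/unit, collide at t=1/2
Earliest collision: t=1/2 between 2 and 3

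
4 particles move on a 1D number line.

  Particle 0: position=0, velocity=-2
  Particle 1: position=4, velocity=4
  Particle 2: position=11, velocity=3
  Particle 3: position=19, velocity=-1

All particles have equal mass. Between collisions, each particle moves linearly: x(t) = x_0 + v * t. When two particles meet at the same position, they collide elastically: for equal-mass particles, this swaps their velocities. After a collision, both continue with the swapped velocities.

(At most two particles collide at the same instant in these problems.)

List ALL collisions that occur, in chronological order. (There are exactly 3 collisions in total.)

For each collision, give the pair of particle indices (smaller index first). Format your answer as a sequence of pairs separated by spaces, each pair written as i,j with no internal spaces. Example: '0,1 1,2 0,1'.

Collision at t=2: particles 2 and 3 swap velocities; positions: p0=-4 p1=12 p2=17 p3=17; velocities now: v0=-2 v1=4 v2=-1 v3=3
Collision at t=3: particles 1 and 2 swap velocities; positions: p0=-6 p1=16 p2=16 p3=20; velocities now: v0=-2 v1=-1 v2=4 v3=3
Collision at t=7: particles 2 and 3 swap velocities; positions: p0=-14 p1=12 p2=32 p3=32; velocities now: v0=-2 v1=-1 v2=3 v3=4

Answer: 2,3 1,2 2,3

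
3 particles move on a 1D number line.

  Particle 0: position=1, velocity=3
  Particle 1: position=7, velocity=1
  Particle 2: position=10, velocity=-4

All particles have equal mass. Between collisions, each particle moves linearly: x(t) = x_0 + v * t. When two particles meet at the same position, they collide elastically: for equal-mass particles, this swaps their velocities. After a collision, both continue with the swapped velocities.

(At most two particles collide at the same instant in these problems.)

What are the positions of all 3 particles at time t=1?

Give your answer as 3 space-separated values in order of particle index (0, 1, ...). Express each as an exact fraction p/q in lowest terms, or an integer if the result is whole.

Collision at t=3/5: particles 1 and 2 swap velocities; positions: p0=14/5 p1=38/5 p2=38/5; velocities now: v0=3 v1=-4 v2=1
Advance to t=1 (no further collisions before then); velocities: v0=3 v1=-4 v2=1; positions = 4 6 8

Answer: 4 6 8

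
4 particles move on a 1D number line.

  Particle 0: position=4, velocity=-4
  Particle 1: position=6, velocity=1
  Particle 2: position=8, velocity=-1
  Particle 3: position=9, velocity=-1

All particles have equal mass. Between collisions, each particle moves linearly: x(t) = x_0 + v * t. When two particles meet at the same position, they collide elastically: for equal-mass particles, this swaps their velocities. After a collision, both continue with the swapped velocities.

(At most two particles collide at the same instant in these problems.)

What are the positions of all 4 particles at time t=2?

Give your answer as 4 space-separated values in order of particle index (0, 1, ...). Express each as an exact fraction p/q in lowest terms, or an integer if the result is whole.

Collision at t=1: particles 1 and 2 swap velocities; positions: p0=0 p1=7 p2=7 p3=8; velocities now: v0=-4 v1=-1 v2=1 v3=-1
Collision at t=3/2: particles 2 and 3 swap velocities; positions: p0=-2 p1=13/2 p2=15/2 p3=15/2; velocities now: v0=-4 v1=-1 v2=-1 v3=1
Advance to t=2 (no further collisions before then); velocities: v0=-4 v1=-1 v2=-1 v3=1; positions = -4 6 7 8

Answer: -4 6 7 8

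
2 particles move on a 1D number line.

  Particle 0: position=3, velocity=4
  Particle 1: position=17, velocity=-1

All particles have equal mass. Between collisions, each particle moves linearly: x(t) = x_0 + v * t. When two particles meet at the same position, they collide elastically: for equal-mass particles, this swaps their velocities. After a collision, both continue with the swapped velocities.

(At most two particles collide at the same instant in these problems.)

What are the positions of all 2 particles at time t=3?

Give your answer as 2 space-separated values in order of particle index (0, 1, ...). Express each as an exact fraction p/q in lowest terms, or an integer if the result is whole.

Collision at t=14/5: particles 0 and 1 swap velocities; positions: p0=71/5 p1=71/5; velocities now: v0=-1 v1=4
Advance to t=3 (no further collisions before then); velocities: v0=-1 v1=4; positions = 14 15

Answer: 14 15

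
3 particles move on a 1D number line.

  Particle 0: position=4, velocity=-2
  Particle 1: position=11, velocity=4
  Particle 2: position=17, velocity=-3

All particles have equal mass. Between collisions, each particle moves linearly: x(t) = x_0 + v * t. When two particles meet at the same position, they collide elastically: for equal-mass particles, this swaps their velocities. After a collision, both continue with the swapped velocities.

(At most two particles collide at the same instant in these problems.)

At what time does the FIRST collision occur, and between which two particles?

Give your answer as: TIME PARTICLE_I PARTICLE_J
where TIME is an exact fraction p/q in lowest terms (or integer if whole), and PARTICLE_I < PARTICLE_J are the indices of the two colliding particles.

Answer: 6/7 1 2

Derivation:
Pair (0,1): pos 4,11 vel -2,4 -> not approaching (rel speed -6 <= 0)
Pair (1,2): pos 11,17 vel 4,-3 -> gap=6, closing at 7/unit, collide at t=6/7
Earliest collision: t=6/7 between 1 and 2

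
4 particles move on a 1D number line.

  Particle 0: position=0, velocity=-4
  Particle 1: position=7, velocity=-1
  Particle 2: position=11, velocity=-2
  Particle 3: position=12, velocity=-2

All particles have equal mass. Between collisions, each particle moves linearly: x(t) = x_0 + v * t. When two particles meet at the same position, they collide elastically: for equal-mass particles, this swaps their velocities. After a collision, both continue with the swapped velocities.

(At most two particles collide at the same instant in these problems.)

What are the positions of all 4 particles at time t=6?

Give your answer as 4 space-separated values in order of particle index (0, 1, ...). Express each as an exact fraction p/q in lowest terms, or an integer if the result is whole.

Collision at t=4: particles 1 and 2 swap velocities; positions: p0=-16 p1=3 p2=3 p3=4; velocities now: v0=-4 v1=-2 v2=-1 v3=-2
Collision at t=5: particles 2 and 3 swap velocities; positions: p0=-20 p1=1 p2=2 p3=2; velocities now: v0=-4 v1=-2 v2=-2 v3=-1
Advance to t=6 (no further collisions before then); velocities: v0=-4 v1=-2 v2=-2 v3=-1; positions = -24 -1 0 1

Answer: -24 -1 0 1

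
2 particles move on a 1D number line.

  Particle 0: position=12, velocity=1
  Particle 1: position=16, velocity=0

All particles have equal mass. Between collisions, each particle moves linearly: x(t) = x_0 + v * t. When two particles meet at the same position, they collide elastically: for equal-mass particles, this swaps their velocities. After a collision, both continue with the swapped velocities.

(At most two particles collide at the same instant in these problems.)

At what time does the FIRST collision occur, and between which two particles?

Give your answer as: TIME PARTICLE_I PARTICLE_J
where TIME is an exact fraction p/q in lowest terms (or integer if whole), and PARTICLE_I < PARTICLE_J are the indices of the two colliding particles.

Answer: 4 0 1

Derivation:
Pair (0,1): pos 12,16 vel 1,0 -> gap=4, closing at 1/unit, collide at t=4
Earliest collision: t=4 between 0 and 1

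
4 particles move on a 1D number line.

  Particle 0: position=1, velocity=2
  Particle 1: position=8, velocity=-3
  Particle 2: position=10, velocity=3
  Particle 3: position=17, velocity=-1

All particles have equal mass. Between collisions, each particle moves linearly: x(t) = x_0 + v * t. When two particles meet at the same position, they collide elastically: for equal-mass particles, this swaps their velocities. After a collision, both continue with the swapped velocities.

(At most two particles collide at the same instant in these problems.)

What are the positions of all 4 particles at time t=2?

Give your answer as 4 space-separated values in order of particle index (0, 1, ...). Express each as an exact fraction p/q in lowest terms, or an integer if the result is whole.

Collision at t=7/5: particles 0 and 1 swap velocities; positions: p0=19/5 p1=19/5 p2=71/5 p3=78/5; velocities now: v0=-3 v1=2 v2=3 v3=-1
Collision at t=7/4: particles 2 and 3 swap velocities; positions: p0=11/4 p1=9/2 p2=61/4 p3=61/4; velocities now: v0=-3 v1=2 v2=-1 v3=3
Advance to t=2 (no further collisions before then); velocities: v0=-3 v1=2 v2=-1 v3=3; positions = 2 5 15 16

Answer: 2 5 15 16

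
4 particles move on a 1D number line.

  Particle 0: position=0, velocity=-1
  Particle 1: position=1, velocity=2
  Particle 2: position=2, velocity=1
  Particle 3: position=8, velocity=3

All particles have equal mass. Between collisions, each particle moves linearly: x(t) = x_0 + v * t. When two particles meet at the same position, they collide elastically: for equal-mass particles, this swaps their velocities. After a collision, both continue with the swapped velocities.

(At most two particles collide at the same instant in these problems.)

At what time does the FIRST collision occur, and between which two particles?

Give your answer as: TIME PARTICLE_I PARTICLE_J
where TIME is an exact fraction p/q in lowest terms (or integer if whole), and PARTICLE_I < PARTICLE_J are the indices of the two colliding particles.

Pair (0,1): pos 0,1 vel -1,2 -> not approaching (rel speed -3 <= 0)
Pair (1,2): pos 1,2 vel 2,1 -> gap=1, closing at 1/unit, collide at t=1
Pair (2,3): pos 2,8 vel 1,3 -> not approaching (rel speed -2 <= 0)
Earliest collision: t=1 between 1 and 2

Answer: 1 1 2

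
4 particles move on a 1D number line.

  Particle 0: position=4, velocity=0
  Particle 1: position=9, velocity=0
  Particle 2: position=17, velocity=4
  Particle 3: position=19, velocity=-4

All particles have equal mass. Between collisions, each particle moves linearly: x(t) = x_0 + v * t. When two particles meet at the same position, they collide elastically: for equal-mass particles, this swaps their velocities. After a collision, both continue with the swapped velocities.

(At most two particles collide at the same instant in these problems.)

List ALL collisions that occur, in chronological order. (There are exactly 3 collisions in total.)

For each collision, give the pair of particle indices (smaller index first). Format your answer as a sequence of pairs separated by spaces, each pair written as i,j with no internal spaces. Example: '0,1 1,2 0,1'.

Answer: 2,3 1,2 0,1

Derivation:
Collision at t=1/4: particles 2 and 3 swap velocities; positions: p0=4 p1=9 p2=18 p3=18; velocities now: v0=0 v1=0 v2=-4 v3=4
Collision at t=5/2: particles 1 and 2 swap velocities; positions: p0=4 p1=9 p2=9 p3=27; velocities now: v0=0 v1=-4 v2=0 v3=4
Collision at t=15/4: particles 0 and 1 swap velocities; positions: p0=4 p1=4 p2=9 p3=32; velocities now: v0=-4 v1=0 v2=0 v3=4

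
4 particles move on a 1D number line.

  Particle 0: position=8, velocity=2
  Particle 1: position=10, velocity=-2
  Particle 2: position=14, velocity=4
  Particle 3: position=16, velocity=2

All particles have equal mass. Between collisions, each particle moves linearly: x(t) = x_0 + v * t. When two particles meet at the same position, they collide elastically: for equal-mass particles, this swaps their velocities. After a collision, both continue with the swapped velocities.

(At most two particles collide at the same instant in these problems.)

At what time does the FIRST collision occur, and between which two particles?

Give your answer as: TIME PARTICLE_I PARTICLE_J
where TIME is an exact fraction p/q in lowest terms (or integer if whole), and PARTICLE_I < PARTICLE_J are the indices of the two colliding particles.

Answer: 1/2 0 1

Derivation:
Pair (0,1): pos 8,10 vel 2,-2 -> gap=2, closing at 4/unit, collide at t=1/2
Pair (1,2): pos 10,14 vel -2,4 -> not approaching (rel speed -6 <= 0)
Pair (2,3): pos 14,16 vel 4,2 -> gap=2, closing at 2/unit, collide at t=1
Earliest collision: t=1/2 between 0 and 1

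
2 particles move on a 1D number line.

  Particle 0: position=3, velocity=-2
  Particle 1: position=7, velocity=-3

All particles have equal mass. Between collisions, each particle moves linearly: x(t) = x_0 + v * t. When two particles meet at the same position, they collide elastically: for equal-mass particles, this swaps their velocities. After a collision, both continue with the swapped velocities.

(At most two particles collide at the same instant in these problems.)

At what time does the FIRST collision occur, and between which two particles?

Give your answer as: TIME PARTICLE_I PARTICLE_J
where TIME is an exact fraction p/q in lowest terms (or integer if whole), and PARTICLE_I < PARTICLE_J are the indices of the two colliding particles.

Pair (0,1): pos 3,7 vel -2,-3 -> gap=4, closing at 1/unit, collide at t=4
Earliest collision: t=4 between 0 and 1

Answer: 4 0 1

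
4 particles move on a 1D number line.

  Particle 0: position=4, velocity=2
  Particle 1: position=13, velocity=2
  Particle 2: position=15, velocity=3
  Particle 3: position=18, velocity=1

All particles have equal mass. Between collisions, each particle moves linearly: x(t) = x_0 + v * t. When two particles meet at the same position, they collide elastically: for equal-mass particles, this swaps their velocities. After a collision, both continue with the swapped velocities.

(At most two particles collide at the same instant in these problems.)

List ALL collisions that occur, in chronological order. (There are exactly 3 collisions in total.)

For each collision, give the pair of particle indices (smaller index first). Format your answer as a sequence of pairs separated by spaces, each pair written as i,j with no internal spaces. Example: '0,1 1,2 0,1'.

Collision at t=3/2: particles 2 and 3 swap velocities; positions: p0=7 p1=16 p2=39/2 p3=39/2; velocities now: v0=2 v1=2 v2=1 v3=3
Collision at t=5: particles 1 and 2 swap velocities; positions: p0=14 p1=23 p2=23 p3=30; velocities now: v0=2 v1=1 v2=2 v3=3
Collision at t=14: particles 0 and 1 swap velocities; positions: p0=32 p1=32 p2=41 p3=57; velocities now: v0=1 v1=2 v2=2 v3=3

Answer: 2,3 1,2 0,1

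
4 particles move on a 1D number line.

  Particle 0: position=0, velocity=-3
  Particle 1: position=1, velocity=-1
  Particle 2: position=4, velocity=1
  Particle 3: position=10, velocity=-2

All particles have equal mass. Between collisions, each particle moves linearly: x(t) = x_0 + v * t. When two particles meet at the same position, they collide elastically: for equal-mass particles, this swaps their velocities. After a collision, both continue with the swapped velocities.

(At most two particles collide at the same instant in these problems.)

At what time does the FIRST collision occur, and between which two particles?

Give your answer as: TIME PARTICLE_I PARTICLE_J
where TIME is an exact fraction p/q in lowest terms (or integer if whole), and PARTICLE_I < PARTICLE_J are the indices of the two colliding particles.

Pair (0,1): pos 0,1 vel -3,-1 -> not approaching (rel speed -2 <= 0)
Pair (1,2): pos 1,4 vel -1,1 -> not approaching (rel speed -2 <= 0)
Pair (2,3): pos 4,10 vel 1,-2 -> gap=6, closing at 3/unit, collide at t=2
Earliest collision: t=2 between 2 and 3

Answer: 2 2 3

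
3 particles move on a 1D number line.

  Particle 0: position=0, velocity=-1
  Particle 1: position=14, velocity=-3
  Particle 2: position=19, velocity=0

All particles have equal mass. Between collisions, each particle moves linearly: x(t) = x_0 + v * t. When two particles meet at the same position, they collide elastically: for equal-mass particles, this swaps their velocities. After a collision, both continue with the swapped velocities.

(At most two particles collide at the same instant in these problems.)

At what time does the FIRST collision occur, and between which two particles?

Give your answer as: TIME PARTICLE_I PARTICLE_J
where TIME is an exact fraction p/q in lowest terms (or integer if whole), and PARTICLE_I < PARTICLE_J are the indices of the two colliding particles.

Pair (0,1): pos 0,14 vel -1,-3 -> gap=14, closing at 2/unit, collide at t=7
Pair (1,2): pos 14,19 vel -3,0 -> not approaching (rel speed -3 <= 0)
Earliest collision: t=7 between 0 and 1

Answer: 7 0 1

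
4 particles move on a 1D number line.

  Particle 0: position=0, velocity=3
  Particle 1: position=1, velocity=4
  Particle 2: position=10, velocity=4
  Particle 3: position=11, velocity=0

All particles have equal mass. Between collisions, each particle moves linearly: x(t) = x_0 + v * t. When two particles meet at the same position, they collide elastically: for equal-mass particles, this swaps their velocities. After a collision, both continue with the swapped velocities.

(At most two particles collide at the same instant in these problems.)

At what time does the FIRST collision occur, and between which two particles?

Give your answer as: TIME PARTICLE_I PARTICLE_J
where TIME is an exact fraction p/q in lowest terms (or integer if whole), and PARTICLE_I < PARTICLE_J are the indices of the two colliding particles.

Answer: 1/4 2 3

Derivation:
Pair (0,1): pos 0,1 vel 3,4 -> not approaching (rel speed -1 <= 0)
Pair (1,2): pos 1,10 vel 4,4 -> not approaching (rel speed 0 <= 0)
Pair (2,3): pos 10,11 vel 4,0 -> gap=1, closing at 4/unit, collide at t=1/4
Earliest collision: t=1/4 between 2 and 3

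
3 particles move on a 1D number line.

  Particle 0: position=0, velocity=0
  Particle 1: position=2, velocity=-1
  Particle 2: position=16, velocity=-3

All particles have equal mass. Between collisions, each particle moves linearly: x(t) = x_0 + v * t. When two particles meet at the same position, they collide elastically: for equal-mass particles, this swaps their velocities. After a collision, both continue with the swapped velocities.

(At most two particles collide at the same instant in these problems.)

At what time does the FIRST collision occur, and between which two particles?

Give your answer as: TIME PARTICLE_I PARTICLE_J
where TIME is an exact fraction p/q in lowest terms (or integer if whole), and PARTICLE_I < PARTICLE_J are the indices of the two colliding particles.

Answer: 2 0 1

Derivation:
Pair (0,1): pos 0,2 vel 0,-1 -> gap=2, closing at 1/unit, collide at t=2
Pair (1,2): pos 2,16 vel -1,-3 -> gap=14, closing at 2/unit, collide at t=7
Earliest collision: t=2 between 0 and 1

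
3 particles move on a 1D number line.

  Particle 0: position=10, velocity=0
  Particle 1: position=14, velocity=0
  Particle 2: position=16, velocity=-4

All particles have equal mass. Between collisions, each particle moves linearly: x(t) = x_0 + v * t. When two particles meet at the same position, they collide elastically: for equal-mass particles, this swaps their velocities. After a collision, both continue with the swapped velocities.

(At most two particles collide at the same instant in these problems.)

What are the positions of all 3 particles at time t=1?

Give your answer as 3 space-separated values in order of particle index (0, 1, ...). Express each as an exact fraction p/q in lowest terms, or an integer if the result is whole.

Answer: 10 12 14

Derivation:
Collision at t=1/2: particles 1 and 2 swap velocities; positions: p0=10 p1=14 p2=14; velocities now: v0=0 v1=-4 v2=0
Advance to t=1 (no further collisions before then); velocities: v0=0 v1=-4 v2=0; positions = 10 12 14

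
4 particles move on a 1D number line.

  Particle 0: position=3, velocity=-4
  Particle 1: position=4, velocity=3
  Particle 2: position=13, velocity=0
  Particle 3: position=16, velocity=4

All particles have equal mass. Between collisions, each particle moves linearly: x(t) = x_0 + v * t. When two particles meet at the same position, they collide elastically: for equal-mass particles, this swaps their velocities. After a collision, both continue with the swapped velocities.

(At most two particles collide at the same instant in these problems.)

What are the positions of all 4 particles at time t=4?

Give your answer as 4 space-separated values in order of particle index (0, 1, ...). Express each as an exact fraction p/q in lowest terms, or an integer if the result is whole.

Answer: -13 13 16 32

Derivation:
Collision at t=3: particles 1 and 2 swap velocities; positions: p0=-9 p1=13 p2=13 p3=28; velocities now: v0=-4 v1=0 v2=3 v3=4
Advance to t=4 (no further collisions before then); velocities: v0=-4 v1=0 v2=3 v3=4; positions = -13 13 16 32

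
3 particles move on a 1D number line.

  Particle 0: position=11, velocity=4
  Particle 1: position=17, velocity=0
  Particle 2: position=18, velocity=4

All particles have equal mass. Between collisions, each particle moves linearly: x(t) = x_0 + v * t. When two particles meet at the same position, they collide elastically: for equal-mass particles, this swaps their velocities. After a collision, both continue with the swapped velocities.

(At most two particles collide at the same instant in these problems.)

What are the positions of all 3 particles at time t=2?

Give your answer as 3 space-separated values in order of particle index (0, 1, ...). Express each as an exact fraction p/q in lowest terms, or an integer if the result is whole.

Answer: 17 19 26

Derivation:
Collision at t=3/2: particles 0 and 1 swap velocities; positions: p0=17 p1=17 p2=24; velocities now: v0=0 v1=4 v2=4
Advance to t=2 (no further collisions before then); velocities: v0=0 v1=4 v2=4; positions = 17 19 26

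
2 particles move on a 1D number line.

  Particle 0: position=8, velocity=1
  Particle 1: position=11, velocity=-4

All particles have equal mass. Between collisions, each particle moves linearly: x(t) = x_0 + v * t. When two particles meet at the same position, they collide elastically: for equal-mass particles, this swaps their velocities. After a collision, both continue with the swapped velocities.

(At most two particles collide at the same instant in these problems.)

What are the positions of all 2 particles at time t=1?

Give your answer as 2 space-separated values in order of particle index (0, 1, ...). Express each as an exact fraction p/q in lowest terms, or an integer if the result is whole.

Answer: 7 9

Derivation:
Collision at t=3/5: particles 0 and 1 swap velocities; positions: p0=43/5 p1=43/5; velocities now: v0=-4 v1=1
Advance to t=1 (no further collisions before then); velocities: v0=-4 v1=1; positions = 7 9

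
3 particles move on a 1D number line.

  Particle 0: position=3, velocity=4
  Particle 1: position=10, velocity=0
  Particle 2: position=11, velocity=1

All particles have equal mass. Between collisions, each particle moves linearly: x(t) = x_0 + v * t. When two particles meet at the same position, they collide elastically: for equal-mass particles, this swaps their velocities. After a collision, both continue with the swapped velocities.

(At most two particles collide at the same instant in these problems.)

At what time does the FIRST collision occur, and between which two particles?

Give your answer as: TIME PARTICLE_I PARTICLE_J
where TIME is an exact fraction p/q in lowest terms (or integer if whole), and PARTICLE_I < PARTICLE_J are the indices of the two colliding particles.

Answer: 7/4 0 1

Derivation:
Pair (0,1): pos 3,10 vel 4,0 -> gap=7, closing at 4/unit, collide at t=7/4
Pair (1,2): pos 10,11 vel 0,1 -> not approaching (rel speed -1 <= 0)
Earliest collision: t=7/4 between 0 and 1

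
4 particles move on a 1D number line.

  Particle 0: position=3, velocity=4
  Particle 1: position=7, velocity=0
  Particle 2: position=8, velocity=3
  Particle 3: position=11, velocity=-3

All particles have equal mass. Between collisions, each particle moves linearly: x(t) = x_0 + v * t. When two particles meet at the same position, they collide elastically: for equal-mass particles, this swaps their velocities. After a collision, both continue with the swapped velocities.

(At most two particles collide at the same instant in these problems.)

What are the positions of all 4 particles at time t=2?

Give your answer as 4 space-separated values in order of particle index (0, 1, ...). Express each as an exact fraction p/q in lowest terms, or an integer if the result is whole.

Collision at t=1/2: particles 2 and 3 swap velocities; positions: p0=5 p1=7 p2=19/2 p3=19/2; velocities now: v0=4 v1=0 v2=-3 v3=3
Collision at t=1: particles 0 and 1 swap velocities; positions: p0=7 p1=7 p2=8 p3=11; velocities now: v0=0 v1=4 v2=-3 v3=3
Collision at t=8/7: particles 1 and 2 swap velocities; positions: p0=7 p1=53/7 p2=53/7 p3=80/7; velocities now: v0=0 v1=-3 v2=4 v3=3
Collision at t=4/3: particles 0 and 1 swap velocities; positions: p0=7 p1=7 p2=25/3 p3=12; velocities now: v0=-3 v1=0 v2=4 v3=3
Advance to t=2 (no further collisions before then); velocities: v0=-3 v1=0 v2=4 v3=3; positions = 5 7 11 14

Answer: 5 7 11 14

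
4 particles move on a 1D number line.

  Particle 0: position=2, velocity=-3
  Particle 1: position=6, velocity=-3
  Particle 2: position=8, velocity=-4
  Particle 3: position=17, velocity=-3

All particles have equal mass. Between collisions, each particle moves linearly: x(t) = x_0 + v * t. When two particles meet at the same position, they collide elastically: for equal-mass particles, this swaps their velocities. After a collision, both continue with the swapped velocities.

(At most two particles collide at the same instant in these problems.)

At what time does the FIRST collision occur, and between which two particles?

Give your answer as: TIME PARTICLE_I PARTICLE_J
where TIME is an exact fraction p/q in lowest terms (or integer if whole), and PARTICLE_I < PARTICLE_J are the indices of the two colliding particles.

Pair (0,1): pos 2,6 vel -3,-3 -> not approaching (rel speed 0 <= 0)
Pair (1,2): pos 6,8 vel -3,-4 -> gap=2, closing at 1/unit, collide at t=2
Pair (2,3): pos 8,17 vel -4,-3 -> not approaching (rel speed -1 <= 0)
Earliest collision: t=2 between 1 and 2

Answer: 2 1 2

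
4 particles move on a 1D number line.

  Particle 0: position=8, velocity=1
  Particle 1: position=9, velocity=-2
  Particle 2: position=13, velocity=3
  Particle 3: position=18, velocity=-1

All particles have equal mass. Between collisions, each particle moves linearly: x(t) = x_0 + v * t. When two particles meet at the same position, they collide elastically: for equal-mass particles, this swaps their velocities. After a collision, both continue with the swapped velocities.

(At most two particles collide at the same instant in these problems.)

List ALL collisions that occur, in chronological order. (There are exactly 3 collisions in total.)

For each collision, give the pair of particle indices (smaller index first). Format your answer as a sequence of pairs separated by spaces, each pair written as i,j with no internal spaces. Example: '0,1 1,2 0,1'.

Collision at t=1/3: particles 0 and 1 swap velocities; positions: p0=25/3 p1=25/3 p2=14 p3=53/3; velocities now: v0=-2 v1=1 v2=3 v3=-1
Collision at t=5/4: particles 2 and 3 swap velocities; positions: p0=13/2 p1=37/4 p2=67/4 p3=67/4; velocities now: v0=-2 v1=1 v2=-1 v3=3
Collision at t=5: particles 1 and 2 swap velocities; positions: p0=-1 p1=13 p2=13 p3=28; velocities now: v0=-2 v1=-1 v2=1 v3=3

Answer: 0,1 2,3 1,2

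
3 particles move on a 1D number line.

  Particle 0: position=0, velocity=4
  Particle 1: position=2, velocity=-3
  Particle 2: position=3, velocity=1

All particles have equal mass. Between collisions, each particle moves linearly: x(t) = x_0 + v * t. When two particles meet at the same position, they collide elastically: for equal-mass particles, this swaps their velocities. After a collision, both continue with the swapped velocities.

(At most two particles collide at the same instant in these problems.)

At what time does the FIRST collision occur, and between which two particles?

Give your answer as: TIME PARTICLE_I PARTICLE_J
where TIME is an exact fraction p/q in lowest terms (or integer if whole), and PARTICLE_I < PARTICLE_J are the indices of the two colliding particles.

Pair (0,1): pos 0,2 vel 4,-3 -> gap=2, closing at 7/unit, collide at t=2/7
Pair (1,2): pos 2,3 vel -3,1 -> not approaching (rel speed -4 <= 0)
Earliest collision: t=2/7 between 0 and 1

Answer: 2/7 0 1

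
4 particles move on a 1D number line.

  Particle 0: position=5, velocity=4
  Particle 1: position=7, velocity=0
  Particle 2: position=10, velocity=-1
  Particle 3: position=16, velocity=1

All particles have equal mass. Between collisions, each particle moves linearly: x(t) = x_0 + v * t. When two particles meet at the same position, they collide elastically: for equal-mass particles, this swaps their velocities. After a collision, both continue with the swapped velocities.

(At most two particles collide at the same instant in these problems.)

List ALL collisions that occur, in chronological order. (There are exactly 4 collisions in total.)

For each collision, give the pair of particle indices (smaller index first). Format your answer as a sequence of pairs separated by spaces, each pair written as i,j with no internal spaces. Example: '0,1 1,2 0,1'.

Collision at t=1/2: particles 0 and 1 swap velocities; positions: p0=7 p1=7 p2=19/2 p3=33/2; velocities now: v0=0 v1=4 v2=-1 v3=1
Collision at t=1: particles 1 and 2 swap velocities; positions: p0=7 p1=9 p2=9 p3=17; velocities now: v0=0 v1=-1 v2=4 v3=1
Collision at t=3: particles 0 and 1 swap velocities; positions: p0=7 p1=7 p2=17 p3=19; velocities now: v0=-1 v1=0 v2=4 v3=1
Collision at t=11/3: particles 2 and 3 swap velocities; positions: p0=19/3 p1=7 p2=59/3 p3=59/3; velocities now: v0=-1 v1=0 v2=1 v3=4

Answer: 0,1 1,2 0,1 2,3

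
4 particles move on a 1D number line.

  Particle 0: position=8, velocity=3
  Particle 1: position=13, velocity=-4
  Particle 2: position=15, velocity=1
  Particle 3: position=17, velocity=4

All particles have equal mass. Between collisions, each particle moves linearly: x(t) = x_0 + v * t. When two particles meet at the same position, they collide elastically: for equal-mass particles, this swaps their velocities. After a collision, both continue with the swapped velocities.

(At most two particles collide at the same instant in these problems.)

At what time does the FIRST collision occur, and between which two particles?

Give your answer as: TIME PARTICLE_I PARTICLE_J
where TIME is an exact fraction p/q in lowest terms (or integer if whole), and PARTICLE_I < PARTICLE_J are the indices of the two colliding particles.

Pair (0,1): pos 8,13 vel 3,-4 -> gap=5, closing at 7/unit, collide at t=5/7
Pair (1,2): pos 13,15 vel -4,1 -> not approaching (rel speed -5 <= 0)
Pair (2,3): pos 15,17 vel 1,4 -> not approaching (rel speed -3 <= 0)
Earliest collision: t=5/7 between 0 and 1

Answer: 5/7 0 1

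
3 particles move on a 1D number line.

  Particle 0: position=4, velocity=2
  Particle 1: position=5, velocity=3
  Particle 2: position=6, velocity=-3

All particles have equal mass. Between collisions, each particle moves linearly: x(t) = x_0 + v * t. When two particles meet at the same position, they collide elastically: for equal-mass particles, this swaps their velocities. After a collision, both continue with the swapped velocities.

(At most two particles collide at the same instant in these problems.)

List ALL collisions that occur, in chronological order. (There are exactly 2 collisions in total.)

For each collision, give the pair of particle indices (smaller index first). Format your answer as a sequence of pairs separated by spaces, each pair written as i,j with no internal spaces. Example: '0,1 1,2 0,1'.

Collision at t=1/6: particles 1 and 2 swap velocities; positions: p0=13/3 p1=11/2 p2=11/2; velocities now: v0=2 v1=-3 v2=3
Collision at t=2/5: particles 0 and 1 swap velocities; positions: p0=24/5 p1=24/5 p2=31/5; velocities now: v0=-3 v1=2 v2=3

Answer: 1,2 0,1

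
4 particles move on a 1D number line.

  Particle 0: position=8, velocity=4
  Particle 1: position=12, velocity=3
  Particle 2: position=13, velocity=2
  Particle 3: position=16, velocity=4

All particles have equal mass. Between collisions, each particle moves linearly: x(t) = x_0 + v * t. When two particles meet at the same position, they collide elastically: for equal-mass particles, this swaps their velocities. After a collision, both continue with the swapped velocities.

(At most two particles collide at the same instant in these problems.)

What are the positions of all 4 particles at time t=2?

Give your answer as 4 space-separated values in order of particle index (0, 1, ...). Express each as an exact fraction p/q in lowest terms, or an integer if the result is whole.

Answer: 16 17 18 24

Derivation:
Collision at t=1: particles 1 and 2 swap velocities; positions: p0=12 p1=15 p2=15 p3=20; velocities now: v0=4 v1=2 v2=3 v3=4
Advance to t=2 (no further collisions before then); velocities: v0=4 v1=2 v2=3 v3=4; positions = 16 17 18 24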